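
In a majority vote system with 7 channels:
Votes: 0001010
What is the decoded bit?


Ones: 2 out of 7
Threshold: 4

0 (2/7 voted 1)


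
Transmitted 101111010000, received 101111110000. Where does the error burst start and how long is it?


XOR: 000000100000

Burst at position 6, length 1


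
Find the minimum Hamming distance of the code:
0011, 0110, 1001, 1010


Comparing all pairs, minimum distance: 2
Can detect 1 errors, correct 0 errors

2


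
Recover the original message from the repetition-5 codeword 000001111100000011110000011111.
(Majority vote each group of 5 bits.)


Groups: 00000, 11111, 00000, 01111, 00000, 11111
Majority votes: 010101

010101


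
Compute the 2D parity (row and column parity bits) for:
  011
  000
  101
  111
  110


Row parities: 00010
Column parities: 111

Row P: 00010, Col P: 111, Corner: 1


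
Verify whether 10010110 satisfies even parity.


Number of 1s: 4

Yes, parity is correct (4 ones)


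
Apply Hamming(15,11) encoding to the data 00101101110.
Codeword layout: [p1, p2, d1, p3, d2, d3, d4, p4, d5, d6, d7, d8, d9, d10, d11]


Parity bits: p1=0, p2=1, p3=0, p4=1

010001011101110


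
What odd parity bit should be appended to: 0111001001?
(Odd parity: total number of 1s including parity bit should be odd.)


Number of 1s in data: 5
Parity bit: 0

0


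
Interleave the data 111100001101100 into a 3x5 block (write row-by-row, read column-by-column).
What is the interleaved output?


Matrix:
  11110
  00011
  01100
Read columns: 100101101110010

100101101110010


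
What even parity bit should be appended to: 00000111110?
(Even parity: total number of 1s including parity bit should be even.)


Number of 1s in data: 5
Parity bit: 1

1


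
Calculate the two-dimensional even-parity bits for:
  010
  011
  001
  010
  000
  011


Row parities: 101100
Column parities: 001

Row P: 101100, Col P: 001, Corner: 1


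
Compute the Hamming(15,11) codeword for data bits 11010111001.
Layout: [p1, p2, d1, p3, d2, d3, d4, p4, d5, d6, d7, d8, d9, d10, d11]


Parity bits: p1=1, p2=1, p3=0, p4=0

111010100111001


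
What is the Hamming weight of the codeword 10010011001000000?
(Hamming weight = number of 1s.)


Counting 1s in 10010011001000000

5


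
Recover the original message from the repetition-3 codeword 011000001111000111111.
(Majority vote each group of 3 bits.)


Groups: 011, 000, 001, 111, 000, 111, 111
Majority votes: 1001011

1001011


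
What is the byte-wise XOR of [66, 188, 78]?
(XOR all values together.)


XOR chain: 66 ^ 188 ^ 78 = 176

176


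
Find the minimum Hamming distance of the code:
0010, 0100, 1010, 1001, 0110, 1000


Comparing all pairs, minimum distance: 1
Can detect 0 errors, correct 0 errors

1


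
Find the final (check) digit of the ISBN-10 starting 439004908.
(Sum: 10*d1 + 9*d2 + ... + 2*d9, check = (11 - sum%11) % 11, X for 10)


Weighted sum: 211
211 mod 11 = 2

Check digit: 9


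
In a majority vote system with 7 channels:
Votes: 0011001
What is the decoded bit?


Ones: 3 out of 7
Threshold: 4

0 (3/7 voted 1)


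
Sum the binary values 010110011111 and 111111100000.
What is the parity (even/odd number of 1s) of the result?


010110011111 = 1439
111111100000 = 4064
Sum = 5503 = 1010101111111
1s count = 10

even parity (10 ones in 1010101111111)


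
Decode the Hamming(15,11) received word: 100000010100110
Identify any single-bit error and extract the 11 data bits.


Syndrome = 0: no error detected

Data: 00000100110 (no errors)


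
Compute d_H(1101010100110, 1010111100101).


XOR: 0111101000011
Count of 1s: 7

7


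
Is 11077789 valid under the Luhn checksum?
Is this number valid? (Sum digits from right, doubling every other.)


Luhn sum = 38
38 mod 10 = 8

Invalid (Luhn sum mod 10 = 8)


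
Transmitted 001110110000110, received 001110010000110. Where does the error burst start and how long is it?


XOR: 000000100000000

Burst at position 6, length 1


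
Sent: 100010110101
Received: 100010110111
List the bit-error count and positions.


XOR: 000000000010

1 error(s) at position(s): 10


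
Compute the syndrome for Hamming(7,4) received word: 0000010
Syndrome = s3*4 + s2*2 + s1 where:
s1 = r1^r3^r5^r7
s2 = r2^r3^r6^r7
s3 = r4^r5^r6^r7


s1=0, s2=1, s3=1

Syndrome = 6 (error at position 6)


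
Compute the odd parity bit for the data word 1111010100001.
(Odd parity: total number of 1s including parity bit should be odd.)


Number of 1s in data: 7
Parity bit: 0

0


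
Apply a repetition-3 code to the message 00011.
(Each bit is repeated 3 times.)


Each bit -> 3 copies

000000000111111


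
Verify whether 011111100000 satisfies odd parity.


Number of 1s: 6

No, parity error (6 ones)


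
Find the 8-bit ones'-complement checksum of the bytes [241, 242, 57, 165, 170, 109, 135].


Sum = 1119 mod 256 = 95
Complement = 160

160


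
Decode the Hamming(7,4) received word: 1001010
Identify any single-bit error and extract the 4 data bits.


Syndrome = 3: error at position 3

Data: 1010 (corrected bit 3)


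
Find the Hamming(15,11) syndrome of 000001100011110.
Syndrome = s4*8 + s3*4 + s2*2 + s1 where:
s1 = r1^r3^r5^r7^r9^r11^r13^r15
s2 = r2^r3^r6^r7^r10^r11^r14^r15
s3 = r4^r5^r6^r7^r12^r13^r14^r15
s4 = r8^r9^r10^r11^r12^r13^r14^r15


s1=1, s2=0, s3=1, s4=0

Syndrome = 5 (error at position 5)


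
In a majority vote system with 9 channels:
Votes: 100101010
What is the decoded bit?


Ones: 4 out of 9
Threshold: 5

0 (4/9 voted 1)


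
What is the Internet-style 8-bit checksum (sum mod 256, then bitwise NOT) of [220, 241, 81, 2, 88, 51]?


Sum = 683 mod 256 = 171
Complement = 84

84


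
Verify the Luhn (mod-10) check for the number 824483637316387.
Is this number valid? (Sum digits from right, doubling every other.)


Luhn sum = 84
84 mod 10 = 4

Invalid (Luhn sum mod 10 = 4)


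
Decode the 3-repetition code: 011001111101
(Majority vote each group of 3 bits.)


Groups: 011, 001, 111, 101
Majority votes: 1011

1011


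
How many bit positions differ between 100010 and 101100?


XOR: 001110
Count of 1s: 3

3


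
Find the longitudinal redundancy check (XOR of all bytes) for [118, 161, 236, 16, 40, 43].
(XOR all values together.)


XOR chain: 118 ^ 161 ^ 236 ^ 16 ^ 40 ^ 43 = 40

40


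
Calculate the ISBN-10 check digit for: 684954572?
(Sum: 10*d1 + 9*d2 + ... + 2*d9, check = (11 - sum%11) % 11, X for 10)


Weighted sum: 322
322 mod 11 = 3

Check digit: 8


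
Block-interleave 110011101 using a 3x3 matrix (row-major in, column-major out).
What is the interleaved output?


Matrix:
  110
  011
  101
Read columns: 101110011

101110011


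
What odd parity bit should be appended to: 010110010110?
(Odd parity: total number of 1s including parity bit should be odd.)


Number of 1s in data: 6
Parity bit: 1

1


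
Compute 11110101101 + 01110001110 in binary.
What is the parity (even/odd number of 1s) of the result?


11110101101 = 1965
01110001110 = 910
Sum = 2875 = 101100111011
1s count = 8

even parity (8 ones in 101100111011)


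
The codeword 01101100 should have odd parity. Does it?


Number of 1s: 4

No, parity error (4 ones)


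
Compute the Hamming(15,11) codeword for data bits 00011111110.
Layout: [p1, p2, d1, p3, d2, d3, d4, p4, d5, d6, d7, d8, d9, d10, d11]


Parity bits: p1=0, p2=0, p3=0, p4=0

000000101111110


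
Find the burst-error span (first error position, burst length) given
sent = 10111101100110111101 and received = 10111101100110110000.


XOR: 00000000000000001101

Burst at position 16, length 4


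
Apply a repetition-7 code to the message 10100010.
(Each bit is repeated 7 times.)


Each bit -> 7 copies

11111110000000111111100000000000000000000011111110000000


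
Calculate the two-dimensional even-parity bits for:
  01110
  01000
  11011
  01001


Row parities: 1100
Column parities: 10100

Row P: 1100, Col P: 10100, Corner: 0


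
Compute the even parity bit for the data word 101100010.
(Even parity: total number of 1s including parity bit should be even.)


Number of 1s in data: 4
Parity bit: 0

0


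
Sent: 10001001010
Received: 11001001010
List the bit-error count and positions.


XOR: 01000000000

1 error(s) at position(s): 1


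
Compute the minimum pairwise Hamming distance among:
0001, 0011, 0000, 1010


Comparing all pairs, minimum distance: 1
Can detect 0 errors, correct 0 errors

1


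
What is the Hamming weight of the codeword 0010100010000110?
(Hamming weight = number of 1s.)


Counting 1s in 0010100010000110

5


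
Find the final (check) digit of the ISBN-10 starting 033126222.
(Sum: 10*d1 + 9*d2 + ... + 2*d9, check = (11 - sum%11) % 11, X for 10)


Weighted sum: 118
118 mod 11 = 8

Check digit: 3


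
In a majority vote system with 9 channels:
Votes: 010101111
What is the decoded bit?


Ones: 6 out of 9
Threshold: 5

1 (6/9 voted 1)


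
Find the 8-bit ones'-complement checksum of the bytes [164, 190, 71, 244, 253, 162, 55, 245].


Sum = 1384 mod 256 = 104
Complement = 151

151


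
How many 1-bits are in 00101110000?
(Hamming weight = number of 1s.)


Counting 1s in 00101110000

4


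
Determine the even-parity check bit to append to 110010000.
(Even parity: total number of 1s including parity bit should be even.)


Number of 1s in data: 3
Parity bit: 1

1


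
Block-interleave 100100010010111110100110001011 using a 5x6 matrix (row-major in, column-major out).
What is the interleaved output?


Matrix:
  100100
  010010
  111110
  100110
  001011
Read columns: 101100110000101101100111100001

101100110000101101100111100001


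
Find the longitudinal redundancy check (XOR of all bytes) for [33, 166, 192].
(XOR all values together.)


XOR chain: 33 ^ 166 ^ 192 = 71

71


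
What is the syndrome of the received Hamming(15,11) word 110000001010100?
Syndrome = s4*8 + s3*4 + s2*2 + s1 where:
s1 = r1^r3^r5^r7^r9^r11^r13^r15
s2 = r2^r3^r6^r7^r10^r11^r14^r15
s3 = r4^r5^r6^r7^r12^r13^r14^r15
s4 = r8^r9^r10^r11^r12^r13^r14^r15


s1=0, s2=0, s3=1, s4=1

Syndrome = 12 (error at position 12)


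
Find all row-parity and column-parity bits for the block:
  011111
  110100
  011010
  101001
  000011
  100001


Row parities: 111100
Column parities: 111010

Row P: 111100, Col P: 111010, Corner: 0


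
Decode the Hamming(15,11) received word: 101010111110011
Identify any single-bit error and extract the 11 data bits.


Syndrome = 1: error at position 1

Data: 11011110011 (corrected bit 1)


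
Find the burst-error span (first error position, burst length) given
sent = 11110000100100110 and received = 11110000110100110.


XOR: 00000000010000000

Burst at position 9, length 1


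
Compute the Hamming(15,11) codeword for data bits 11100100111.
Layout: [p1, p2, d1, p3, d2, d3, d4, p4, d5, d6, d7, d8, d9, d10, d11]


Parity bits: p1=0, p2=1, p3=1, p4=0

011111000100111


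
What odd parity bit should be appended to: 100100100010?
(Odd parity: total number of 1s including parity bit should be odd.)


Number of 1s in data: 4
Parity bit: 1

1


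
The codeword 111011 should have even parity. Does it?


Number of 1s: 5

No, parity error (5 ones)


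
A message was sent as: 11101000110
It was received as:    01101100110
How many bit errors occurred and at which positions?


XOR: 10000100000

2 error(s) at position(s): 0, 5


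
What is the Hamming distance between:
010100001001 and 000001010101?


XOR: 010101011100
Count of 1s: 6

6


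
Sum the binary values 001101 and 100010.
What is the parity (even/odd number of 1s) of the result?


001101 = 13
100010 = 34
Sum = 47 = 101111
1s count = 5

odd parity (5 ones in 101111)


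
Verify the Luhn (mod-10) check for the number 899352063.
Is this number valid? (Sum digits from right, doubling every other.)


Luhn sum = 47
47 mod 10 = 7

Invalid (Luhn sum mod 10 = 7)


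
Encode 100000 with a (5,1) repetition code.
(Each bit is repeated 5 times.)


Each bit -> 5 copies

111110000000000000000000000000


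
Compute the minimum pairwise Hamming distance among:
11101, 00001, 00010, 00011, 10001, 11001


Comparing all pairs, minimum distance: 1
Can detect 0 errors, correct 0 errors

1


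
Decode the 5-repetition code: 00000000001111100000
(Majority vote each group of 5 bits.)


Groups: 00000, 00000, 11111, 00000
Majority votes: 0010

0010


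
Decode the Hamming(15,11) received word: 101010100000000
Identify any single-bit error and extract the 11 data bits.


Syndrome = 0: no error detected

Data: 11010000000 (no errors)


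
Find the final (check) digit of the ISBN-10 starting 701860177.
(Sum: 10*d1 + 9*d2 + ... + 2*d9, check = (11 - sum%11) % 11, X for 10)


Weighted sum: 209
209 mod 11 = 0

Check digit: 0


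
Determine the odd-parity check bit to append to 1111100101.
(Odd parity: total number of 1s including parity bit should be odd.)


Number of 1s in data: 7
Parity bit: 0

0


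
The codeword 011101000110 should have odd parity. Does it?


Number of 1s: 6

No, parity error (6 ones)


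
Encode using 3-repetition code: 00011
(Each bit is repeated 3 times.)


Each bit -> 3 copies

000000000111111


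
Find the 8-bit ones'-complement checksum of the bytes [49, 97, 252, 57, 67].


Sum = 522 mod 256 = 10
Complement = 245

245


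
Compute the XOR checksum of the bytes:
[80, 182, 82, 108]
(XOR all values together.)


XOR chain: 80 ^ 182 ^ 82 ^ 108 = 216

216


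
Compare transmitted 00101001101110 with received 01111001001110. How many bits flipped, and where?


XOR: 01010000100000

3 error(s) at position(s): 1, 3, 8


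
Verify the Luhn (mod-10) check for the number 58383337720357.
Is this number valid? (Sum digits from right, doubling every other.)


Luhn sum = 63
63 mod 10 = 3

Invalid (Luhn sum mod 10 = 3)


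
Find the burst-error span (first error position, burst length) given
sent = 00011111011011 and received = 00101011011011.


XOR: 00110100000000

Burst at position 2, length 4


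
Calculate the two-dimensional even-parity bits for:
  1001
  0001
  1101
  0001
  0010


Row parities: 01111
Column parities: 0110

Row P: 01111, Col P: 0110, Corner: 0


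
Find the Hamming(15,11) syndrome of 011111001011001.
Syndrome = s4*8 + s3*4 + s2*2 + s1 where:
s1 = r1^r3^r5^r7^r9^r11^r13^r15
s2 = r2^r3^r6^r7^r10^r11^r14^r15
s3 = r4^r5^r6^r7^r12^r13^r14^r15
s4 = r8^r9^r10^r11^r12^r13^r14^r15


s1=1, s2=1, s3=1, s4=0

Syndrome = 7 (error at position 7)


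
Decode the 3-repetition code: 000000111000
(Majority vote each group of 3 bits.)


Groups: 000, 000, 111, 000
Majority votes: 0010

0010


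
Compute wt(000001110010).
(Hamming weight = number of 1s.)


Counting 1s in 000001110010

4


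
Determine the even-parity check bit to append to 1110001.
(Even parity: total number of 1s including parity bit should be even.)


Number of 1s in data: 4
Parity bit: 0

0


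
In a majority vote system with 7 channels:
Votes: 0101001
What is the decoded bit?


Ones: 3 out of 7
Threshold: 4

0 (3/7 voted 1)


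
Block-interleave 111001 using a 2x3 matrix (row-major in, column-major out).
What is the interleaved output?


Matrix:
  111
  001
Read columns: 101011

101011


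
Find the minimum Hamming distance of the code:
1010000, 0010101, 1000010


Comparing all pairs, minimum distance: 2
Can detect 1 errors, correct 0 errors

2


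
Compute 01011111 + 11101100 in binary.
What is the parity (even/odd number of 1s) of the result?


01011111 = 95
11101100 = 236
Sum = 331 = 101001011
1s count = 5

odd parity (5 ones in 101001011)


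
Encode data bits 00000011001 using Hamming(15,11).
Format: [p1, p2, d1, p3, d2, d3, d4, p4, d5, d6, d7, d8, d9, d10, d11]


Parity bits: p1=0, p2=0, p3=0, p4=1

000000010011001


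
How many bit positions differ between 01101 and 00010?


XOR: 01111
Count of 1s: 4

4


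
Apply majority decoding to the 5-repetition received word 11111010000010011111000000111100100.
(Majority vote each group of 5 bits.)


Groups: 11111, 01000, 00100, 11111, 00000, 01111, 00100
Majority votes: 1001010

1001010


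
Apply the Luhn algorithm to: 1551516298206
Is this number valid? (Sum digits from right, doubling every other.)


Luhn sum = 50
50 mod 10 = 0

Valid (Luhn sum mod 10 = 0)


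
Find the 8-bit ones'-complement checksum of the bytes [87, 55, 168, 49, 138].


Sum = 497 mod 256 = 241
Complement = 14

14


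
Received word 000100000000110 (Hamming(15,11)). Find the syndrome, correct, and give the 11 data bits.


Syndrome = 7: error at position 7

Data: 00010000110 (corrected bit 7)


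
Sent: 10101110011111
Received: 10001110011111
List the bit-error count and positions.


XOR: 00100000000000

1 error(s) at position(s): 2


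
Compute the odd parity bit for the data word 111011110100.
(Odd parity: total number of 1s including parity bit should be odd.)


Number of 1s in data: 8
Parity bit: 1

1


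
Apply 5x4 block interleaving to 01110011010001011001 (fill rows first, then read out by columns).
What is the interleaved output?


Matrix:
  0111
  0011
  0100
  0101
  1001
Read columns: 00001101101100011011

00001101101100011011


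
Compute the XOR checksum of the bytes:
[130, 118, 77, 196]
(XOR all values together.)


XOR chain: 130 ^ 118 ^ 77 ^ 196 = 125

125


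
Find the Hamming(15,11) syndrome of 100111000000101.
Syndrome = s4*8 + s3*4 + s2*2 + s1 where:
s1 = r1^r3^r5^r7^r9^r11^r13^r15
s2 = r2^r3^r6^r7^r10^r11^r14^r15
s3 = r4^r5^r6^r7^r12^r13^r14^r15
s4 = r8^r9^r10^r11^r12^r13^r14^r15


s1=0, s2=0, s3=1, s4=0

Syndrome = 4 (error at position 4)


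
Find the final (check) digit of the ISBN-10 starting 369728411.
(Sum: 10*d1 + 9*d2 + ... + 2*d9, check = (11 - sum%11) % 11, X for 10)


Weighted sum: 278
278 mod 11 = 3

Check digit: 8


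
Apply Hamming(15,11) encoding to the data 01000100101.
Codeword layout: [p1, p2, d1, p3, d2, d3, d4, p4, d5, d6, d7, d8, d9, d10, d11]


Parity bits: p1=1, p2=0, p3=1, p4=1

100110010100101


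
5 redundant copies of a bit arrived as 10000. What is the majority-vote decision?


Ones: 1 out of 5
Threshold: 3

0 (1/5 voted 1)


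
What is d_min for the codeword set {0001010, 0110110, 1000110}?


Comparing all pairs, minimum distance: 3
Can detect 2 errors, correct 1 errors

3


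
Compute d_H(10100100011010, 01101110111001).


XOR: 11001010100011
Count of 1s: 7

7


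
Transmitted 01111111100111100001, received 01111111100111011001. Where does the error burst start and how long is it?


XOR: 00000000000000111000

Burst at position 14, length 3


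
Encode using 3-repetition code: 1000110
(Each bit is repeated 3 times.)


Each bit -> 3 copies

111000000000111111000


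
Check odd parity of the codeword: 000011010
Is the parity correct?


Number of 1s: 3

Yes, parity is correct (3 ones)


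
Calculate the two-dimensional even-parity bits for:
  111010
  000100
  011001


Row parities: 011
Column parities: 100111

Row P: 011, Col P: 100111, Corner: 0


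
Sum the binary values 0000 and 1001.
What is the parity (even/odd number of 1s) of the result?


0000 = 0
1001 = 9
Sum = 9 = 1001
1s count = 2

even parity (2 ones in 1001)


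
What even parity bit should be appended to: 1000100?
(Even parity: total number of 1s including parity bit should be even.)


Number of 1s in data: 2
Parity bit: 0

0


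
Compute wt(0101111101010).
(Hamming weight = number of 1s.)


Counting 1s in 0101111101010

8


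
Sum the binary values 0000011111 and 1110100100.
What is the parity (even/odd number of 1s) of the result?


0000011111 = 31
1110100100 = 932
Sum = 963 = 1111000011
1s count = 6

even parity (6 ones in 1111000011)


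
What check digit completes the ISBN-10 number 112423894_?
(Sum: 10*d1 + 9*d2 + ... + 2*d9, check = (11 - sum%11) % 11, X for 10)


Weighted sum: 157
157 mod 11 = 3

Check digit: 8


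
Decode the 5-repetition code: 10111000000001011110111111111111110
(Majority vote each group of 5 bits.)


Groups: 10111, 00000, 00010, 11110, 11111, 11111, 11110
Majority votes: 1001111

1001111


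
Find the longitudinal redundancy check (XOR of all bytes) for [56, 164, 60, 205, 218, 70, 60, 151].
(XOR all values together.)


XOR chain: 56 ^ 164 ^ 60 ^ 205 ^ 218 ^ 70 ^ 60 ^ 151 = 90

90


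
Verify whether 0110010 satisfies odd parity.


Number of 1s: 3

Yes, parity is correct (3 ones)


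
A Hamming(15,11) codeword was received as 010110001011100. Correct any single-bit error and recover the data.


Syndrome = 0: no error detected

Data: 01001011100 (no errors)


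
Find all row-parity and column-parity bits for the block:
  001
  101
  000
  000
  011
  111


Row parities: 100001
Column parities: 000

Row P: 100001, Col P: 000, Corner: 0


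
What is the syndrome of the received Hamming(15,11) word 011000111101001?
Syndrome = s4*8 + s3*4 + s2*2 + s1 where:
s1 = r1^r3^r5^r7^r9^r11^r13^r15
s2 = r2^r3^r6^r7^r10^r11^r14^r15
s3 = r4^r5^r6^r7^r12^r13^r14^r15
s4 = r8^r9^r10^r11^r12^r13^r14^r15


s1=0, s2=1, s3=1, s4=1

Syndrome = 14 (error at position 14)


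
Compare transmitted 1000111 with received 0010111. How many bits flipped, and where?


XOR: 1010000

2 error(s) at position(s): 0, 2


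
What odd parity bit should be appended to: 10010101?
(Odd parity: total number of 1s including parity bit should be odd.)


Number of 1s in data: 4
Parity bit: 1

1


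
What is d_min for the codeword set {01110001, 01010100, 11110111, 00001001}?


Comparing all pairs, minimum distance: 3
Can detect 2 errors, correct 1 errors

3


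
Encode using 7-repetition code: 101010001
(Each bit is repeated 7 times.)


Each bit -> 7 copies

111111100000001111111000000011111110000000000000000000001111111


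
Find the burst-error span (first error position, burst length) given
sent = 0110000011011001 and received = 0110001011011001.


XOR: 0000001000000000

Burst at position 6, length 1


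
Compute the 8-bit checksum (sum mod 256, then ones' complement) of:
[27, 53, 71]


Sum = 151 mod 256 = 151
Complement = 104

104


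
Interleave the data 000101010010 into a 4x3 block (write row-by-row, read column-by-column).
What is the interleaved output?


Matrix:
  000
  101
  010
  010
Read columns: 010000110100

010000110100


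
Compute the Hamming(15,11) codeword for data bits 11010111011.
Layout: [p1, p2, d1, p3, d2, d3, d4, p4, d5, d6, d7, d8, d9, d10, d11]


Parity bits: p1=1, p2=0, p3=1, p4=1

101110110111011


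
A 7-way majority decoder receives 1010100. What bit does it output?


Ones: 3 out of 7
Threshold: 4

0 (3/7 voted 1)


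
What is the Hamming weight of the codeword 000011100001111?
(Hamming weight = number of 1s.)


Counting 1s in 000011100001111

7


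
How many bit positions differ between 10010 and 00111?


XOR: 10101
Count of 1s: 3

3


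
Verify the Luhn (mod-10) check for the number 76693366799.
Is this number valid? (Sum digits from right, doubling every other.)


Luhn sum = 68
68 mod 10 = 8

Invalid (Luhn sum mod 10 = 8)


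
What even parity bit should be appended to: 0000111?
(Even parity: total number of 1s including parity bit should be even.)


Number of 1s in data: 3
Parity bit: 1

1


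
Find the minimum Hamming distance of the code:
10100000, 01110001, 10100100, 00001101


Comparing all pairs, minimum distance: 1
Can detect 0 errors, correct 0 errors

1


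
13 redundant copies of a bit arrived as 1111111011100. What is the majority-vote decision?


Ones: 10 out of 13
Threshold: 7

1 (10/13 voted 1)


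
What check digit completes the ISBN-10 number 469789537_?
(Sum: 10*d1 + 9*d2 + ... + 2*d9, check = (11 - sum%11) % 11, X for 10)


Weighted sum: 351
351 mod 11 = 10

Check digit: 1


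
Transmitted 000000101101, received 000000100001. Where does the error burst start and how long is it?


XOR: 000000001100

Burst at position 8, length 2


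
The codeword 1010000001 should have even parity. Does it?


Number of 1s: 3

No, parity error (3 ones)


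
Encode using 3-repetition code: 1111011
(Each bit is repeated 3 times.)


Each bit -> 3 copies

111111111111000111111


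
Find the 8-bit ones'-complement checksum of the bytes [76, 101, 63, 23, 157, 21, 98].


Sum = 539 mod 256 = 27
Complement = 228

228


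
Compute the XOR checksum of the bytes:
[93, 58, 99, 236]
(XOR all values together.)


XOR chain: 93 ^ 58 ^ 99 ^ 236 = 232

232


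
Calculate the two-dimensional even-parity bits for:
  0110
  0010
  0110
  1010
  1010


Row parities: 01000
Column parities: 0010

Row P: 01000, Col P: 0010, Corner: 1


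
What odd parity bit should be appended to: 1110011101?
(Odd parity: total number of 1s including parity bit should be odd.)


Number of 1s in data: 7
Parity bit: 0

0


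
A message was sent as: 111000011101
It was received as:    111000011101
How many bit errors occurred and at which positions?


XOR: 000000000000

0 errors (received matches sent)


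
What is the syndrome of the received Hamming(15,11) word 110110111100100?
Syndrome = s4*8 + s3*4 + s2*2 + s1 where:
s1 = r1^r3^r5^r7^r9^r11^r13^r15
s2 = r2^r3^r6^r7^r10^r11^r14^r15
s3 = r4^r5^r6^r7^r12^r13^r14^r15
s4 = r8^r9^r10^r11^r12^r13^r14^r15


s1=1, s2=1, s3=0, s4=0

Syndrome = 3 (error at position 3)


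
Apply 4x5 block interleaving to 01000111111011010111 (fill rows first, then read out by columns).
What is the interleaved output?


Matrix:
  01000
  11111
  10110
  10111
Read columns: 01111100011101110101

01111100011101110101


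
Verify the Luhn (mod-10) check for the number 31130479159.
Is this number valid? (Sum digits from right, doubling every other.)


Luhn sum = 47
47 mod 10 = 7

Invalid (Luhn sum mod 10 = 7)


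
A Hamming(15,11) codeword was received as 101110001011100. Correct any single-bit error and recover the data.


Syndrome = 0: no error detected

Data: 11001011100 (no errors)


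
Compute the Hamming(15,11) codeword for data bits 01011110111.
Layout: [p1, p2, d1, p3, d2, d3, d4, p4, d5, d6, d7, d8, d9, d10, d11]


Parity bits: p1=0, p2=1, p3=1, p4=0

010110101110111


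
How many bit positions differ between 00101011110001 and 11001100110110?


XOR: 11100111000111
Count of 1s: 9

9


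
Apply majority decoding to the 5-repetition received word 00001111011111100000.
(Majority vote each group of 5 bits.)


Groups: 00001, 11101, 11111, 00000
Majority votes: 0110

0110


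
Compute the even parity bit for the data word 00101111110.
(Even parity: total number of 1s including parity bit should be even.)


Number of 1s in data: 7
Parity bit: 1

1


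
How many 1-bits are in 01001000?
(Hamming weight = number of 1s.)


Counting 1s in 01001000

2


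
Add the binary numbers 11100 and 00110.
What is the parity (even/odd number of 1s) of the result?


11100 = 28
00110 = 6
Sum = 34 = 100010
1s count = 2

even parity (2 ones in 100010)


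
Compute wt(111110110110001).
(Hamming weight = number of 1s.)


Counting 1s in 111110110110001

10


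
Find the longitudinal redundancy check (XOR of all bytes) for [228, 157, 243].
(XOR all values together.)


XOR chain: 228 ^ 157 ^ 243 = 138

138


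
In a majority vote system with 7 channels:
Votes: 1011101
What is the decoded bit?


Ones: 5 out of 7
Threshold: 4

1 (5/7 voted 1)


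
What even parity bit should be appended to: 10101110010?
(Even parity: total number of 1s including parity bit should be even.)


Number of 1s in data: 6
Parity bit: 0

0


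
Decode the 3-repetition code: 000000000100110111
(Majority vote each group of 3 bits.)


Groups: 000, 000, 000, 100, 110, 111
Majority votes: 000011

000011


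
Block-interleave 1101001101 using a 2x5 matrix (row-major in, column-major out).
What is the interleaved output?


Matrix:
  11010
  01101
Read columns: 1011011001

1011011001


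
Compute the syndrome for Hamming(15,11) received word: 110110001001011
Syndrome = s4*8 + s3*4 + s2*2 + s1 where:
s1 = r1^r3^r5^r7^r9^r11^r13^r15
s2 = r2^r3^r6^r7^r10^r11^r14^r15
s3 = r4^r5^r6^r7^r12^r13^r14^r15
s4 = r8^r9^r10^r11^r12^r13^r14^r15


s1=0, s2=1, s3=1, s4=0

Syndrome = 6 (error at position 6)


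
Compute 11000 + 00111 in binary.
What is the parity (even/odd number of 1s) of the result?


11000 = 24
00111 = 7
Sum = 31 = 11111
1s count = 5

odd parity (5 ones in 11111)


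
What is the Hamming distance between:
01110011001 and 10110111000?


XOR: 11000100001
Count of 1s: 4

4


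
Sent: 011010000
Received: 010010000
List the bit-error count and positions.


XOR: 001000000

1 error(s) at position(s): 2


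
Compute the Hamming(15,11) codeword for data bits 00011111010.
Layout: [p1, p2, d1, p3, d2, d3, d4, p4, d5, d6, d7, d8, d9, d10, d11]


Parity bits: p1=1, p2=0, p3=1, p4=1

100100111111010


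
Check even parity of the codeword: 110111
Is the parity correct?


Number of 1s: 5

No, parity error (5 ones)


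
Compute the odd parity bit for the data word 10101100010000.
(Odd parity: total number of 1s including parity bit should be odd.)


Number of 1s in data: 5
Parity bit: 0

0


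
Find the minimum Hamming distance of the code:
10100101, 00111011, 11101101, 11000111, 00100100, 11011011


Comparing all pairs, minimum distance: 2
Can detect 1 errors, correct 0 errors

2


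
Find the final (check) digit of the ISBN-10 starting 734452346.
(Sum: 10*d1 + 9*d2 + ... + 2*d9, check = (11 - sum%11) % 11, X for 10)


Weighted sum: 233
233 mod 11 = 2

Check digit: 9


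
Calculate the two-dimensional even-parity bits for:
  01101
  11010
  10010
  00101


Row parities: 1100
Column parities: 00000

Row P: 1100, Col P: 00000, Corner: 0


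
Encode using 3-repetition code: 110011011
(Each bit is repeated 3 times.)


Each bit -> 3 copies

111111000000111111000111111


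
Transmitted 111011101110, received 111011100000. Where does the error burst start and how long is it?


XOR: 000000001110

Burst at position 8, length 3


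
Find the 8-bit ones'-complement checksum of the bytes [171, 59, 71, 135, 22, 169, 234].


Sum = 861 mod 256 = 93
Complement = 162

162


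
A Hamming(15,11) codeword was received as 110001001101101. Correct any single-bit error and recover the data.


Syndrome = 8: error at position 8

Data: 00101101101 (corrected bit 8)


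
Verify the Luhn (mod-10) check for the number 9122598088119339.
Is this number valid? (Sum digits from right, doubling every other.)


Luhn sum = 78
78 mod 10 = 8

Invalid (Luhn sum mod 10 = 8)


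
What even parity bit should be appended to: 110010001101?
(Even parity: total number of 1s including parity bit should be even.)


Number of 1s in data: 6
Parity bit: 0

0


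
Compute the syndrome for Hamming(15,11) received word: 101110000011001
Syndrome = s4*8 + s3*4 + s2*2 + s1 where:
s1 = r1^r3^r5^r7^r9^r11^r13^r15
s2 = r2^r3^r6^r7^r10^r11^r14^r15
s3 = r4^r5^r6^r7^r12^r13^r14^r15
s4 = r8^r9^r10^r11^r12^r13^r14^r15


s1=1, s2=1, s3=0, s4=1

Syndrome = 11 (error at position 11)


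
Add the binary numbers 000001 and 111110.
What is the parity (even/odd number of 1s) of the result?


000001 = 1
111110 = 62
Sum = 63 = 111111
1s count = 6

even parity (6 ones in 111111)


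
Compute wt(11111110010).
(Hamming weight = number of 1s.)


Counting 1s in 11111110010

8


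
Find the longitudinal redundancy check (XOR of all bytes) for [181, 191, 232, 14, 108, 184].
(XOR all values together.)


XOR chain: 181 ^ 191 ^ 232 ^ 14 ^ 108 ^ 184 = 56

56


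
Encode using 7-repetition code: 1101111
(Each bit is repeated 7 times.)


Each bit -> 7 copies

1111111111111100000001111111111111111111111111111


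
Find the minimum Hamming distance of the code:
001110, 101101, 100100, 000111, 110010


Comparing all pairs, minimum distance: 2
Can detect 1 errors, correct 0 errors

2


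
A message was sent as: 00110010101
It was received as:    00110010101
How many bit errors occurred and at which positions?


XOR: 00000000000

0 errors (received matches sent)


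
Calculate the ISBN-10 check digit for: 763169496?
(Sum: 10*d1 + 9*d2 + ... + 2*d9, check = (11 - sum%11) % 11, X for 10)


Weighted sum: 291
291 mod 11 = 5

Check digit: 6


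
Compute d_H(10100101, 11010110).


XOR: 01110011
Count of 1s: 5

5


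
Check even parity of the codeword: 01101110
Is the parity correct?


Number of 1s: 5

No, parity error (5 ones)


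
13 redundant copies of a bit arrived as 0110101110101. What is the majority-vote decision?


Ones: 8 out of 13
Threshold: 7

1 (8/13 voted 1)


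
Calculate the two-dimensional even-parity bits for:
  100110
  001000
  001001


Row parities: 110
Column parities: 100111

Row P: 110, Col P: 100111, Corner: 0


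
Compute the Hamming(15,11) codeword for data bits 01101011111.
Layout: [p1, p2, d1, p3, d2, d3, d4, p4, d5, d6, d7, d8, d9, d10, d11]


Parity bits: p1=1, p2=0, p3=0, p4=0

100011001011111


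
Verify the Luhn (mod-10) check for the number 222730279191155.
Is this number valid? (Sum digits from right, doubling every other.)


Luhn sum = 52
52 mod 10 = 2

Invalid (Luhn sum mod 10 = 2)


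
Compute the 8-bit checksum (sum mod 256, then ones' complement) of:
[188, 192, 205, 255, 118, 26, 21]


Sum = 1005 mod 256 = 237
Complement = 18

18


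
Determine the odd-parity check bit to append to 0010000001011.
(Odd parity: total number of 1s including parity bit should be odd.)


Number of 1s in data: 4
Parity bit: 1

1


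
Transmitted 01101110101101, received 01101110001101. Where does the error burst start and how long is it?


XOR: 00000000100000

Burst at position 8, length 1


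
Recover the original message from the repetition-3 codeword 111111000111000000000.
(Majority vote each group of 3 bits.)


Groups: 111, 111, 000, 111, 000, 000, 000
Majority votes: 1101000

1101000


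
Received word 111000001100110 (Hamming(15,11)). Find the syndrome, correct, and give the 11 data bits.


Syndrome = 0: no error detected

Data: 10001100110 (no errors)


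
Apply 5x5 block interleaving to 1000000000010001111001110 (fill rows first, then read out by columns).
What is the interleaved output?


Matrix:
  10000
  00000
  01000
  11110
  01110
Read columns: 1001000111000110001100000

1001000111000110001100000


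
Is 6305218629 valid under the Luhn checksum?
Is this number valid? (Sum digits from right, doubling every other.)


Luhn sum = 42
42 mod 10 = 2

Invalid (Luhn sum mod 10 = 2)


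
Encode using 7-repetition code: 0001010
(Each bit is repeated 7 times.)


Each bit -> 7 copies

0000000000000000000001111111000000011111110000000


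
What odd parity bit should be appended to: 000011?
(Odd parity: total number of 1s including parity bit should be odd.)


Number of 1s in data: 2
Parity bit: 1

1


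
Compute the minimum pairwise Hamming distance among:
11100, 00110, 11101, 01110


Comparing all pairs, minimum distance: 1
Can detect 0 errors, correct 0 errors

1


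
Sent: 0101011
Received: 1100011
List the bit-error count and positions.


XOR: 1001000

2 error(s) at position(s): 0, 3


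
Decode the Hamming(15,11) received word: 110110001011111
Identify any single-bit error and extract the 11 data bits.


Syndrome = 0: no error detected

Data: 01001011111 (no errors)


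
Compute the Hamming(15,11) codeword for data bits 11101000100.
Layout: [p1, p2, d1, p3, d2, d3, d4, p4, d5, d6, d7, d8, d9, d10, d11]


Parity bits: p1=0, p2=0, p3=1, p4=0

001111001000100


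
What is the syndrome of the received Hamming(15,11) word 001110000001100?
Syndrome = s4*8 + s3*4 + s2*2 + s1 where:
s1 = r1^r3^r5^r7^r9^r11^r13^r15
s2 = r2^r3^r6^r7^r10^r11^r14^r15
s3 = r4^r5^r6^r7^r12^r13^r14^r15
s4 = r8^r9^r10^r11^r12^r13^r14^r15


s1=1, s2=1, s3=0, s4=0

Syndrome = 3 (error at position 3)


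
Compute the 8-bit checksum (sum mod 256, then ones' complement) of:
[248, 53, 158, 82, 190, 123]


Sum = 854 mod 256 = 86
Complement = 169

169


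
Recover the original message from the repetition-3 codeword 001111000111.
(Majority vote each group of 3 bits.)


Groups: 001, 111, 000, 111
Majority votes: 0101

0101


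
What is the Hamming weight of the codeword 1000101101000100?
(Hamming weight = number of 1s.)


Counting 1s in 1000101101000100

6


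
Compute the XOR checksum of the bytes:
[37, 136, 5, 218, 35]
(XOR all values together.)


XOR chain: 37 ^ 136 ^ 5 ^ 218 ^ 35 = 81

81


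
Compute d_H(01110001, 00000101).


XOR: 01110100
Count of 1s: 4

4


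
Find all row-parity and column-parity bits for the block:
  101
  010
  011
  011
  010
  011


Row parities: 010010
Column parities: 110

Row P: 010010, Col P: 110, Corner: 0


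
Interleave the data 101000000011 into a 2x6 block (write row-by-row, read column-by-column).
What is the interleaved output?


Matrix:
  101000
  000011
Read columns: 100010000101

100010000101


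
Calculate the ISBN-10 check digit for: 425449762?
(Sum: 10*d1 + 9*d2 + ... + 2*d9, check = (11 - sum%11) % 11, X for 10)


Weighted sum: 245
245 mod 11 = 3

Check digit: 8


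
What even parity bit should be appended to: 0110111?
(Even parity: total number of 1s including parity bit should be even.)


Number of 1s in data: 5
Parity bit: 1

1


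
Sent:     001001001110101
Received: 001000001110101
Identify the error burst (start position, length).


XOR: 000001000000000

Burst at position 5, length 1


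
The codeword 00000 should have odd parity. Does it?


Number of 1s: 0

No, parity error (0 ones)


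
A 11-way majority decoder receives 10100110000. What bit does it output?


Ones: 4 out of 11
Threshold: 6

0 (4/11 voted 1)


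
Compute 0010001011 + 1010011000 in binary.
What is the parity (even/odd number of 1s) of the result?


0010001011 = 139
1010011000 = 664
Sum = 803 = 1100100011
1s count = 5

odd parity (5 ones in 1100100011)


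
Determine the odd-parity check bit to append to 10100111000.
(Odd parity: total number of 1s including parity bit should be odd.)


Number of 1s in data: 5
Parity bit: 0

0


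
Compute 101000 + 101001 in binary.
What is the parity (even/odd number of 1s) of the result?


101000 = 40
101001 = 41
Sum = 81 = 1010001
1s count = 3

odd parity (3 ones in 1010001)


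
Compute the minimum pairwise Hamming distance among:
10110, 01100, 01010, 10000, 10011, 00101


Comparing all pairs, minimum distance: 2
Can detect 1 errors, correct 0 errors

2


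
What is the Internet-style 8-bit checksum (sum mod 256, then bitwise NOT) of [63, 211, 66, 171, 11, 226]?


Sum = 748 mod 256 = 236
Complement = 19

19


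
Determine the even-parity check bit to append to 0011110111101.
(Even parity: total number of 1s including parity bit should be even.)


Number of 1s in data: 9
Parity bit: 1

1


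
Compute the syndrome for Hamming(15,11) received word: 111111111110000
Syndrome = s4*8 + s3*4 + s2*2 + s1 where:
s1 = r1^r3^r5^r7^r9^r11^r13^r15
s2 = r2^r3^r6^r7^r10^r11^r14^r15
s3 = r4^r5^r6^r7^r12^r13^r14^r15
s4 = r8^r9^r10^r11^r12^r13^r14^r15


s1=0, s2=0, s3=0, s4=0

Syndrome = 0 (no error)
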